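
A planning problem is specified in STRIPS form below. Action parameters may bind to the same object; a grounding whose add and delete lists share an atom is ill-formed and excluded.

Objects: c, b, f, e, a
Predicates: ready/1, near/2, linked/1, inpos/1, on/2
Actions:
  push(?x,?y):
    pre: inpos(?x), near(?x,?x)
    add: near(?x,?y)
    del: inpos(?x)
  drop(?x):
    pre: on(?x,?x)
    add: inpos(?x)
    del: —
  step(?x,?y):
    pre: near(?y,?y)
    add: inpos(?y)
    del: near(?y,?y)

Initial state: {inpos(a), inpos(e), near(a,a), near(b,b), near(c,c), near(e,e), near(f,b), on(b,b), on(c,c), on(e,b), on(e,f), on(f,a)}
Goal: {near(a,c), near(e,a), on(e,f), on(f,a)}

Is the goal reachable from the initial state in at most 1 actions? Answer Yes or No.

No

1. push(e,a)  →  {inpos(a), near(a,a), near(b,b), near(c,c), near(e,a), near(e,e), near(f,b), on(b,b), on(c,c), on(e,b), on(e,f), on(f,a)}
2. push(a,c)  →  {near(a,a), near(a,c), near(b,b), near(c,c), near(e,a), near(e,e), near(f,b), on(b,b), on(c,c), on(e,b), on(e,f), on(f,a)}
optimal plan length = 2; 2 > 1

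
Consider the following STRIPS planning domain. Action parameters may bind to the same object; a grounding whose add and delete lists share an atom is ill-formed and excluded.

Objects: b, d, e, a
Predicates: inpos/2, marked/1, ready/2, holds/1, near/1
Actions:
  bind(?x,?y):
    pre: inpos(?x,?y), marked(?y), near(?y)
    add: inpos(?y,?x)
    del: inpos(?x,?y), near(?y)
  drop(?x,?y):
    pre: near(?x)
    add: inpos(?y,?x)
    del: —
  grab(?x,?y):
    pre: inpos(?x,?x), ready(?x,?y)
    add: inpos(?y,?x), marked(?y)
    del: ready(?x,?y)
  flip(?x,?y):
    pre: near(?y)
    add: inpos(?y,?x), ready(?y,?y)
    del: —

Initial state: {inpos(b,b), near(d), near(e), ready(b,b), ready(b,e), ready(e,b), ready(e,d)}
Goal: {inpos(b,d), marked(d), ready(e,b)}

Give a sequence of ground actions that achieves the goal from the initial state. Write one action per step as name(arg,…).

drop(d,b); drop(e,e); grab(e,d)

1. drop(d,b)  →  {inpos(b,b), inpos(b,d), near(d), near(e), ready(b,b), ready(b,e), ready(e,b), ready(e,d)}
2. drop(e,e)  →  {inpos(b,b), inpos(b,d), inpos(e,e), near(d), near(e), ready(b,b), ready(b,e), ready(e,b), ready(e,d)}
3. grab(e,d)  →  {inpos(b,b), inpos(b,d), inpos(d,e), inpos(e,e), marked(d), near(d), near(e), ready(b,b), ready(b,e), ready(e,b)}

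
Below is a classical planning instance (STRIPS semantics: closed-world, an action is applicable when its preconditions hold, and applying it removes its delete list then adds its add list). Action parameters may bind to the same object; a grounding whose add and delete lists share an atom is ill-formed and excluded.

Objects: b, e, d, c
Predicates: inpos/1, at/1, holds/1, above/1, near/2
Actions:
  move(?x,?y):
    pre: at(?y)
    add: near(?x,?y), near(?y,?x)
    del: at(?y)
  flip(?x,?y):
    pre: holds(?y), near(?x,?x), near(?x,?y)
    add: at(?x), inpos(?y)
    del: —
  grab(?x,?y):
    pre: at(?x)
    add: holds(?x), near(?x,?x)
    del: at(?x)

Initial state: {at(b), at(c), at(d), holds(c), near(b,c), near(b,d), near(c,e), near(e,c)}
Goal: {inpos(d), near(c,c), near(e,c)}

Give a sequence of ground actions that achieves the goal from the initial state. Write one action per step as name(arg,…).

1. move(c,c)  →  {at(b), at(d), holds(c), near(b,c), near(b,d), near(c,c), near(c,e), near(e,c)}
2. grab(d,b)  →  {at(b), holds(c), holds(d), near(b,c), near(b,d), near(c,c), near(c,e), near(d,d), near(e,c)}
3. flip(d,d)  →  {at(b), at(d), holds(c), holds(d), inpos(d), near(b,c), near(b,d), near(c,c), near(c,e), near(d,d), near(e,c)}

move(c,c); grab(d,b); flip(d,d)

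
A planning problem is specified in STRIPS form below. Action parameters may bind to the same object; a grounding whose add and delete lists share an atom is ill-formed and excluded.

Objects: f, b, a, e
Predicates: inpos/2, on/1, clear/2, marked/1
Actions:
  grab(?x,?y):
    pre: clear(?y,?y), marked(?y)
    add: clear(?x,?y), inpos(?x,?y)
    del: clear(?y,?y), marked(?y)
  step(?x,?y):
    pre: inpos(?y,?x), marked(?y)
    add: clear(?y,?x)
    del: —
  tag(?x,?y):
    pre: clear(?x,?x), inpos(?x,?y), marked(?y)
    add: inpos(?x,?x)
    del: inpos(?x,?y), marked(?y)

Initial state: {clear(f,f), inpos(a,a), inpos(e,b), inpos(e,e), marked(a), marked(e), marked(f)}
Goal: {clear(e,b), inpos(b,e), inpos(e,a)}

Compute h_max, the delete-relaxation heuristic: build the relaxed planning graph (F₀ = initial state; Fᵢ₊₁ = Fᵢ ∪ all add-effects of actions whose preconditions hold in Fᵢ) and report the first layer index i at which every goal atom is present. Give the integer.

F0 = init (7 atoms)
F1 = F0 ∪ {clear(a,a), clear(a,f), clear(b,f), clear(e,b), clear(e,e), clear(e,f), inpos(a,f), inpos(b,f), inpos(e,f)}  (16 atoms)
F2 = F1 ∪ {clear(a,e), clear(b,a), clear(b,e), clear(e,a), clear(f,a), clear(f,e), inpos(a,e), inpos(b,a), inpos(b,e), inpos(e,a), inpos(f,a), inpos(f,e)}  (28 atoms)
goal ⊆ F2  ⇒  h_max = 2

2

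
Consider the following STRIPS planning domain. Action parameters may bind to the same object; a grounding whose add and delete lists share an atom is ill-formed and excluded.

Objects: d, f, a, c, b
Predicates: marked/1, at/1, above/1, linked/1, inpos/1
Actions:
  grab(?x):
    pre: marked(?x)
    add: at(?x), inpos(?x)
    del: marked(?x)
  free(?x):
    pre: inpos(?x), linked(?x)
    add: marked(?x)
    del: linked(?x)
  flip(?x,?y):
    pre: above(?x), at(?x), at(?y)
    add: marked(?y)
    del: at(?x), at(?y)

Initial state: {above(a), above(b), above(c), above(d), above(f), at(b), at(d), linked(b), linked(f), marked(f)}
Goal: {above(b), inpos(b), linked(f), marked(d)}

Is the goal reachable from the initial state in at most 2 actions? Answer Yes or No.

1. flip(d,d)  →  {above(a), above(b), above(c), above(d), above(f), at(b), linked(b), linked(f), marked(d), marked(f)}
2. flip(b,b)  →  {above(a), above(b), above(c), above(d), above(f), linked(b), linked(f), marked(b), marked(d), marked(f)}
3. grab(b)  →  {above(a), above(b), above(c), above(d), above(f), at(b), inpos(b), linked(b), linked(f), marked(d), marked(f)}
optimal plan length = 3; 3 > 2

No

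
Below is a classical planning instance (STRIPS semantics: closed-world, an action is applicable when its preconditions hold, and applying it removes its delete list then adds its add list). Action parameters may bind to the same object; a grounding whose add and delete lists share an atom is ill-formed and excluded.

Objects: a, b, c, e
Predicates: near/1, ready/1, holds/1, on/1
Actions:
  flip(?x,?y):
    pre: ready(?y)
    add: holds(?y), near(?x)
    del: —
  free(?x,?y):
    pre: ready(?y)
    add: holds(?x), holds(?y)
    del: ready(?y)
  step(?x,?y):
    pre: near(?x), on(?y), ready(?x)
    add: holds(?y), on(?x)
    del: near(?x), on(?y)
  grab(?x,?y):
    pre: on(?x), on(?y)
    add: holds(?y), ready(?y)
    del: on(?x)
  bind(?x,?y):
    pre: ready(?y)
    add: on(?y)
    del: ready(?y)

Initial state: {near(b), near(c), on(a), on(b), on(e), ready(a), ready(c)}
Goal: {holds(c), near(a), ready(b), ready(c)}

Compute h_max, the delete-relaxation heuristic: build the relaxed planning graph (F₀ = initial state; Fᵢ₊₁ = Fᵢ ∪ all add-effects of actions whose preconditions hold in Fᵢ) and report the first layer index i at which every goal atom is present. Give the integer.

F0 = init (7 atoms)
F1 = F0 ∪ {holds(a), holds(b), holds(c), holds(e), near(a), near(e), on(c), ready(b), ready(e)}  (16 atoms)
goal ⊆ F1  ⇒  h_max = 1

1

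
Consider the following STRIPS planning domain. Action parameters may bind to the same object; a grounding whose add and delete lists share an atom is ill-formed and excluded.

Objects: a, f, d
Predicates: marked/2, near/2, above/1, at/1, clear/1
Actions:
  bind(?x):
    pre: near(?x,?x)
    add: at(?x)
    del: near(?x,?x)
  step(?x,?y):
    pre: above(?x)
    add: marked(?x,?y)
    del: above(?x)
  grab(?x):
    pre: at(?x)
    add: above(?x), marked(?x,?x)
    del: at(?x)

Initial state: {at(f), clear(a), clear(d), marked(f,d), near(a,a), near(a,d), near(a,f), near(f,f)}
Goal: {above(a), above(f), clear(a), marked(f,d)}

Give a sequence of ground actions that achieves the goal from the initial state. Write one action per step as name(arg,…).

1. bind(a)  →  {at(a), at(f), clear(a), clear(d), marked(f,d), near(a,d), near(a,f), near(f,f)}
2. grab(a)  →  {above(a), at(f), clear(a), clear(d), marked(a,a), marked(f,d), near(a,d), near(a,f), near(f,f)}
3. grab(f)  →  {above(a), above(f), clear(a), clear(d), marked(a,a), marked(f,d), marked(f,f), near(a,d), near(a,f), near(f,f)}

bind(a); grab(a); grab(f)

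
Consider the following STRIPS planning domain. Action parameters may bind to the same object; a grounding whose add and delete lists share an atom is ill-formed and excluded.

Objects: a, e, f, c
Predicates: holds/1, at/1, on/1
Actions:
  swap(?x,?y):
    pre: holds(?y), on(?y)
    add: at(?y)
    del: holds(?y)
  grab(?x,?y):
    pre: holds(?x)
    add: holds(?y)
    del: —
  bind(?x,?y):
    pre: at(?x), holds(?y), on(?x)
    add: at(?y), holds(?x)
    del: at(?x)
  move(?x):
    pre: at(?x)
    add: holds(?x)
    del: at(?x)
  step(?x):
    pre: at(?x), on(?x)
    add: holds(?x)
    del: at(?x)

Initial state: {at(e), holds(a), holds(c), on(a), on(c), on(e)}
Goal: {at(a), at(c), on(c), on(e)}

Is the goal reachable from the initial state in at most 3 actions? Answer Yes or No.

1. swap(a,a)  →  {at(a), at(e), holds(c), on(a), on(c), on(e)}
2. swap(a,c)  →  {at(a), at(c), at(e), on(a), on(c), on(e)}
optimal plan length = 2; 2 ≤ 3

Yes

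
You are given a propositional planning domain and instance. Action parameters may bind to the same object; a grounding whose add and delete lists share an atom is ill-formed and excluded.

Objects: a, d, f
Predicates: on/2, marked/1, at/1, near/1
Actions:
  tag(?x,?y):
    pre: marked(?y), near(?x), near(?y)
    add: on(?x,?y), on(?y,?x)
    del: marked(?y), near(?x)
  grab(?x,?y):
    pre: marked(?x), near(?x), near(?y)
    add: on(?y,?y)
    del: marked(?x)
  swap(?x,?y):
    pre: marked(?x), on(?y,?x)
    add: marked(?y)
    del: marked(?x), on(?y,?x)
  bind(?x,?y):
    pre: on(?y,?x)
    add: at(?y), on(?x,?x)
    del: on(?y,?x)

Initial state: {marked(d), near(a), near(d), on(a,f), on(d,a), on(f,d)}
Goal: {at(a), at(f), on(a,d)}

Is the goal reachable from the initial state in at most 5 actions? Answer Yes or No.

Yes

1. tag(a,d)  →  {near(d), on(a,d), on(a,f), on(d,a), on(f,d)}
2. bind(d,f)  →  {at(f), near(d), on(a,d), on(a,f), on(d,a), on(d,d)}
3. bind(f,a)  →  {at(a), at(f), near(d), on(a,d), on(d,a), on(d,d), on(f,f)}
optimal plan length = 3; 3 ≤ 5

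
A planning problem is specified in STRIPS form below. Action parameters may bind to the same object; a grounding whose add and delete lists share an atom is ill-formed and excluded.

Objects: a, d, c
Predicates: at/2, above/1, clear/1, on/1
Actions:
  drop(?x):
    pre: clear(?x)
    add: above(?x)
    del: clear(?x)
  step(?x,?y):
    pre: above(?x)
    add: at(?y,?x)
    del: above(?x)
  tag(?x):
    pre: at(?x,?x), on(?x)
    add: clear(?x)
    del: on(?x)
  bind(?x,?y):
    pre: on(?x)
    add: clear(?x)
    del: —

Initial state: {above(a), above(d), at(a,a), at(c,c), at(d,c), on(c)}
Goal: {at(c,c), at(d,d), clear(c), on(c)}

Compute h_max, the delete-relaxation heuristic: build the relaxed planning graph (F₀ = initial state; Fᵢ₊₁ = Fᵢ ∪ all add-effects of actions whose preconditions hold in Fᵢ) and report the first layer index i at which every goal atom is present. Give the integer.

1

F0 = init (6 atoms)
F1 = F0 ∪ {at(a,d), at(c,a), at(c,d), at(d,a), at(d,d), clear(c)}  (12 atoms)
goal ⊆ F1  ⇒  h_max = 1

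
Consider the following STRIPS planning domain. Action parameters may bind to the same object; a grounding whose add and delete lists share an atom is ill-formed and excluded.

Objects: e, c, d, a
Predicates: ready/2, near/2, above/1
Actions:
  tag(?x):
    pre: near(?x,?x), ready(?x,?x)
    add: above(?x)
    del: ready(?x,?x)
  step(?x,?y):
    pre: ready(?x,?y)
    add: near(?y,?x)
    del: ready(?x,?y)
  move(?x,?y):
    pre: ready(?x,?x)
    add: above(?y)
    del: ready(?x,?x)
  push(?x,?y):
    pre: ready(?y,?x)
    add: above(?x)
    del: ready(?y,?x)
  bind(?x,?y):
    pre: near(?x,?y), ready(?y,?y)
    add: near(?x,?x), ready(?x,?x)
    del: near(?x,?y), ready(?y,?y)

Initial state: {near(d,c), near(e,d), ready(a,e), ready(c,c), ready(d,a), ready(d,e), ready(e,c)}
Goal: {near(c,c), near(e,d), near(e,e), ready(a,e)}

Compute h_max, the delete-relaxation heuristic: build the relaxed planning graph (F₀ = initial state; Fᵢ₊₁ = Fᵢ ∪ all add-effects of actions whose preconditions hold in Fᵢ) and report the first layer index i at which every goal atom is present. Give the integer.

F0 = init (7 atoms)
F1 = F0 ∪ {above(a), above(c), above(d), above(e), near(a,d), near(c,c), near(c,e), near(d,d), near(e,a), ready(d,d)}  (17 atoms)
F2 = F1 ∪ {near(a,a), near(e,e), ready(a,a), ready(e,e)}  (21 atoms)
goal ⊆ F2  ⇒  h_max = 2

2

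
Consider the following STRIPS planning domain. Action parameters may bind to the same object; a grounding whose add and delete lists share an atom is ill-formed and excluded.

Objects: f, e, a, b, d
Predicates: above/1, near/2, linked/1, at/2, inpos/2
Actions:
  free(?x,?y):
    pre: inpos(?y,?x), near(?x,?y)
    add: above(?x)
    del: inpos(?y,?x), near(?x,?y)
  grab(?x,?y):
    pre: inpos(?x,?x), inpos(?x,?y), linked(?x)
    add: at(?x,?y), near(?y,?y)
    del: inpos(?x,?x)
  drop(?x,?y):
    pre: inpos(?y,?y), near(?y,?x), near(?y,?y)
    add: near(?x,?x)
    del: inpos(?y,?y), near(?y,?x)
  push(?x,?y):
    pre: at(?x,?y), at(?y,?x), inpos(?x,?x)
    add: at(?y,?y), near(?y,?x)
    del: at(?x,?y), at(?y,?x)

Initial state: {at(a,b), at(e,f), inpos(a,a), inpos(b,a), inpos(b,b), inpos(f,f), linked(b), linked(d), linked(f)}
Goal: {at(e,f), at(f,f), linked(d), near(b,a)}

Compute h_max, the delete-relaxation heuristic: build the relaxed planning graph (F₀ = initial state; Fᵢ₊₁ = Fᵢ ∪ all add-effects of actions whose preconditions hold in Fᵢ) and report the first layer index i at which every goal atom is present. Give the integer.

F0 = init (9 atoms)
F1 = F0 ∪ {at(b,a), at(b,b), at(f,f), near(a,a), near(b,b), near(f,f)}  (15 atoms)
F2 = F1 ∪ {above(a), above(b), above(f), at(a,a), near(a,b), near(b,a)}  (21 atoms)
goal ⊆ F2  ⇒  h_max = 2

2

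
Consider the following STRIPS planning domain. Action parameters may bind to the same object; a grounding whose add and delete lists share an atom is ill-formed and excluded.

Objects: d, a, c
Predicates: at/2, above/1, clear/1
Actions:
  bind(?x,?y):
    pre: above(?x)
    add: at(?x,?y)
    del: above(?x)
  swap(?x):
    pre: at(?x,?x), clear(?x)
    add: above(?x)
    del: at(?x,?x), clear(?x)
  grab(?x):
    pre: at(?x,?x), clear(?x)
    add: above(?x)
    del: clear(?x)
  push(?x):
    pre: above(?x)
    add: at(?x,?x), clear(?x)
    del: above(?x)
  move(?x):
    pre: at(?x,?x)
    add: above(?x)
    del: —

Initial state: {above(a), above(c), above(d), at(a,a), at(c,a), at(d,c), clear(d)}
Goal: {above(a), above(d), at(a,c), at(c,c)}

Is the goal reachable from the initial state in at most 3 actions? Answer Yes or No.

1. bind(a,c)  →  {above(c), above(d), at(a,a), at(a,c), at(c,a), at(d,c), clear(d)}
2. bind(c,c)  →  {above(d), at(a,a), at(a,c), at(c,a), at(c,c), at(d,c), clear(d)}
3. move(a)  →  {above(a), above(d), at(a,a), at(a,c), at(c,a), at(c,c), at(d,c), clear(d)}
optimal plan length = 3; 3 ≤ 3

Yes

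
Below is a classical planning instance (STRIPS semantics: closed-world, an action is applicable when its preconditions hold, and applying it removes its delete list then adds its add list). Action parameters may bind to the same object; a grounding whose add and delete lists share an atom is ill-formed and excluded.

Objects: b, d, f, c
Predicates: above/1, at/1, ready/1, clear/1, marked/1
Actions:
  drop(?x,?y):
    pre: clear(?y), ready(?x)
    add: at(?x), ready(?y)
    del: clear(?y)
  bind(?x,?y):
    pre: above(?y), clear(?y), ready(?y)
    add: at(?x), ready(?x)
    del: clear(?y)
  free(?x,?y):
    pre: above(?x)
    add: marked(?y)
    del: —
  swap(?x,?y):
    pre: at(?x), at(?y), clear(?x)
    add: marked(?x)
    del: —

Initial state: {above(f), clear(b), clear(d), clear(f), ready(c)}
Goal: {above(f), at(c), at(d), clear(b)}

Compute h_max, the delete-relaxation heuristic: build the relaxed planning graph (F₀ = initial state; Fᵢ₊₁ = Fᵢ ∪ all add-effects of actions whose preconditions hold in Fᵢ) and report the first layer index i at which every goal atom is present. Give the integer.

2

F0 = init (5 atoms)
F1 = F0 ∪ {at(c), marked(b), marked(c), marked(d), marked(f), ready(b), ready(d), ready(f)}  (13 atoms)
F2 = F1 ∪ {at(b), at(d), at(f)}  (16 atoms)
goal ⊆ F2  ⇒  h_max = 2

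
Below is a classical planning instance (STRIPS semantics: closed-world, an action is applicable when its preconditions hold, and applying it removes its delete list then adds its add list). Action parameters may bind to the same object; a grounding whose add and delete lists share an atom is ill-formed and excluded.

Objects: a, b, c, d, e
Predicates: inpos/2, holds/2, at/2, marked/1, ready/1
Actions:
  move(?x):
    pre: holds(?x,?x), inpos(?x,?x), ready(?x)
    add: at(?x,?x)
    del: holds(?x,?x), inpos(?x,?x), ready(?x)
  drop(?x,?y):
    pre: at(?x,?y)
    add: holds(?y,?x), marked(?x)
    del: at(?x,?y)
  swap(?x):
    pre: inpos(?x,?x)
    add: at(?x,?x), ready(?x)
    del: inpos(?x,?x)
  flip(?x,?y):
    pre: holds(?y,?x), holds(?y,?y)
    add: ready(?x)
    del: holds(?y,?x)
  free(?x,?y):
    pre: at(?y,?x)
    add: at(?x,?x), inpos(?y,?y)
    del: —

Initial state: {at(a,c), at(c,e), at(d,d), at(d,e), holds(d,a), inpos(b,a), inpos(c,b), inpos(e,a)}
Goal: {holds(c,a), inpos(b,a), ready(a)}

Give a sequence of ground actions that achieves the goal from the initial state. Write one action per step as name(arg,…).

1. drop(a,c)  →  {at(c,e), at(d,d), at(d,e), holds(c,a), holds(d,a), inpos(b,a), inpos(c,b), inpos(e,a), marked(a)}
2. drop(d,d)  →  {at(c,e), at(d,e), holds(c,a), holds(d,a), holds(d,d), inpos(b,a), inpos(c,b), inpos(e,a), marked(a), marked(d)}
3. flip(a,d)  →  {at(c,e), at(d,e), holds(c,a), holds(d,d), inpos(b,a), inpos(c,b), inpos(e,a), marked(a), marked(d), ready(a)}

drop(a,c); drop(d,d); flip(a,d)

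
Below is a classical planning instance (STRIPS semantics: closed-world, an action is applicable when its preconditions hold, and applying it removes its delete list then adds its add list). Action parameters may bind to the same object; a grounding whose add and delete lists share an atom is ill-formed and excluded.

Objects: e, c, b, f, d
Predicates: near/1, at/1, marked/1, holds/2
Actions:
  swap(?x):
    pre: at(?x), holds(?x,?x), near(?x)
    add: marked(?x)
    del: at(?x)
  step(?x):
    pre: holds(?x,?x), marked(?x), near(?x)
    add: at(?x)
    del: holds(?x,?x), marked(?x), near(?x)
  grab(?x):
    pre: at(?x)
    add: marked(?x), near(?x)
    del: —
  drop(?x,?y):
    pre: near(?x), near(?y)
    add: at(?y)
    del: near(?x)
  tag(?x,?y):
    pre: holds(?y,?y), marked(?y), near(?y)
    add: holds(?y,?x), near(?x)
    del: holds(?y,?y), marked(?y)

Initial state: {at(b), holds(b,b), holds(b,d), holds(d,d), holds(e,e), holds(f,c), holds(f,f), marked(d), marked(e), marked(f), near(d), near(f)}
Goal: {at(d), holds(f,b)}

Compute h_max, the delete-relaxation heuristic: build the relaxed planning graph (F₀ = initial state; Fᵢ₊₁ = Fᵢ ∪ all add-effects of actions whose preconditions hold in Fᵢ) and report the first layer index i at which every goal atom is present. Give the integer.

1

F0 = init (12 atoms)
F1 = F0 ∪ {at(d), at(f), holds(d,b), holds(d,c), holds(d,e), holds(d,f), holds(f,b), holds(f,d), holds(f,e), marked(b), near(b), near(c), near(e)}  (25 atoms)
goal ⊆ F1  ⇒  h_max = 1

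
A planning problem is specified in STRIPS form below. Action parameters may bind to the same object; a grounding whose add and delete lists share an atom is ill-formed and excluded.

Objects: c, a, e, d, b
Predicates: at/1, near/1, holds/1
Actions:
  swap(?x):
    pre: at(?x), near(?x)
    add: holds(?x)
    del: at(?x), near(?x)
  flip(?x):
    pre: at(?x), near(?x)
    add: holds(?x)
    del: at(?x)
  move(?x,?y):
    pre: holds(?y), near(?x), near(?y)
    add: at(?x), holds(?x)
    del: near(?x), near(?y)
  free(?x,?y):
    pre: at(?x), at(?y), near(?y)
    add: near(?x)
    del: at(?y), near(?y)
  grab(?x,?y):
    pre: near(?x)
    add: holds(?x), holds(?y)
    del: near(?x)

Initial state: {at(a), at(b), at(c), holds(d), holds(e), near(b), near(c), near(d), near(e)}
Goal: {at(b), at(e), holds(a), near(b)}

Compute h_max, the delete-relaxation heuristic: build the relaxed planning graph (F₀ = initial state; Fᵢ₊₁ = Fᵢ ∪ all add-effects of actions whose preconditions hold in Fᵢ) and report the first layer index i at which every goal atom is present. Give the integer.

1

F0 = init (9 atoms)
F1 = F0 ∪ {at(d), at(e), holds(a), holds(b), holds(c), near(a)}  (15 atoms)
goal ⊆ F1  ⇒  h_max = 1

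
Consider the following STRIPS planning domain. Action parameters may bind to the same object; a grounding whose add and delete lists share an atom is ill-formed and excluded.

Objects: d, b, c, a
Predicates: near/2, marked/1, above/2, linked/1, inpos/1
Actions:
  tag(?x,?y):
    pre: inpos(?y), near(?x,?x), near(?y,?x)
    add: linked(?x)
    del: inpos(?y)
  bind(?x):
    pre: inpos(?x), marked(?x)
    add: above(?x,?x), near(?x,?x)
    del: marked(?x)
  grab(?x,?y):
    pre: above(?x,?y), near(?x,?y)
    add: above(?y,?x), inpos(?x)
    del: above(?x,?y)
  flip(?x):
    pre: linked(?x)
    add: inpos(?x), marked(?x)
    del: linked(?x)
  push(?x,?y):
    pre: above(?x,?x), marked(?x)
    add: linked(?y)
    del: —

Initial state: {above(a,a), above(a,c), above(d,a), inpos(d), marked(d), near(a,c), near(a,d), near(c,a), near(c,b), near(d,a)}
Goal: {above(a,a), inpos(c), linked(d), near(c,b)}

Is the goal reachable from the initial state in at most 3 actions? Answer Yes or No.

1. bind(d)  →  {above(a,a), above(a,c), above(d,a), above(d,d), inpos(d), near(a,c), near(a,d), near(c,a), near(c,b), near(d,a), near(d,d)}
2. tag(d,d)  →  {above(a,a), above(a,c), above(d,a), above(d,d), linked(d), near(a,c), near(a,d), near(c,a), near(c,b), near(d,a), near(d,d)}
3. grab(a,c)  →  {above(a,a), above(c,a), above(d,a), above(d,d), inpos(a), linked(d), near(a,c), near(a,d), near(c,a), near(c,b), near(d,a), near(d,d)}
4. grab(c,a)  →  {above(a,a), above(a,c), above(d,a), above(d,d), inpos(a), inpos(c), linked(d), near(a,c), near(a,d), near(c,a), near(c,b), near(d,a), near(d,d)}
optimal plan length = 4; 4 > 3

No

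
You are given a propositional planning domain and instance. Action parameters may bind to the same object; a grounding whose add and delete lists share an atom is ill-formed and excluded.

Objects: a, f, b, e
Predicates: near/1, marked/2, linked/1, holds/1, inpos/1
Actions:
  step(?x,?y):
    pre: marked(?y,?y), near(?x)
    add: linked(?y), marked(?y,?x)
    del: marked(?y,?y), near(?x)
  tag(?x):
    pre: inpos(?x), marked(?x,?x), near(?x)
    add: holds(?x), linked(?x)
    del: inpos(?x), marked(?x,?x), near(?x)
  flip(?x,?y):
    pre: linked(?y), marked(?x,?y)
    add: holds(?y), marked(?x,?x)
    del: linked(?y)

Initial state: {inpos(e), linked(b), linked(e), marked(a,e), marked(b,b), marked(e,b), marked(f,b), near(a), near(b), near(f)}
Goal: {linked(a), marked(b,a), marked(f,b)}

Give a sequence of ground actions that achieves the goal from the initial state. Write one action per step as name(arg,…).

step(a,b); flip(a,e); step(f,a)

1. step(a,b)  →  {inpos(e), linked(b), linked(e), marked(a,e), marked(b,a), marked(e,b), marked(f,b), near(b), near(f)}
2. flip(a,e)  →  {holds(e), inpos(e), linked(b), marked(a,a), marked(a,e), marked(b,a), marked(e,b), marked(f,b), near(b), near(f)}
3. step(f,a)  →  {holds(e), inpos(e), linked(a), linked(b), marked(a,e), marked(a,f), marked(b,a), marked(e,b), marked(f,b), near(b)}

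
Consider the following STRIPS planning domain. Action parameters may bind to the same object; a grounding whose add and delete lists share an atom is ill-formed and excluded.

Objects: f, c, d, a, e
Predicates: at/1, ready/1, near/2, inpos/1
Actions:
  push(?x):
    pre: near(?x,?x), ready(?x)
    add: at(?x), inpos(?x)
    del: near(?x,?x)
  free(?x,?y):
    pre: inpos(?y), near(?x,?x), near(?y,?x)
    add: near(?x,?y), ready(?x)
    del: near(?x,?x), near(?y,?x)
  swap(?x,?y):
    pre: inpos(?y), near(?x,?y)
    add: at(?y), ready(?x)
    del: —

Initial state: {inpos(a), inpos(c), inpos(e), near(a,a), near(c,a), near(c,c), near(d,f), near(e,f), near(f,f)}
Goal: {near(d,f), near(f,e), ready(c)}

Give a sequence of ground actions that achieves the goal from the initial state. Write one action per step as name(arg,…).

free(f,e); swap(c,c)

1. free(f,e)  →  {inpos(a), inpos(c), inpos(e), near(a,a), near(c,a), near(c,c), near(d,f), near(f,e), ready(f)}
2. swap(c,c)  →  {at(c), inpos(a), inpos(c), inpos(e), near(a,a), near(c,a), near(c,c), near(d,f), near(f,e), ready(c), ready(f)}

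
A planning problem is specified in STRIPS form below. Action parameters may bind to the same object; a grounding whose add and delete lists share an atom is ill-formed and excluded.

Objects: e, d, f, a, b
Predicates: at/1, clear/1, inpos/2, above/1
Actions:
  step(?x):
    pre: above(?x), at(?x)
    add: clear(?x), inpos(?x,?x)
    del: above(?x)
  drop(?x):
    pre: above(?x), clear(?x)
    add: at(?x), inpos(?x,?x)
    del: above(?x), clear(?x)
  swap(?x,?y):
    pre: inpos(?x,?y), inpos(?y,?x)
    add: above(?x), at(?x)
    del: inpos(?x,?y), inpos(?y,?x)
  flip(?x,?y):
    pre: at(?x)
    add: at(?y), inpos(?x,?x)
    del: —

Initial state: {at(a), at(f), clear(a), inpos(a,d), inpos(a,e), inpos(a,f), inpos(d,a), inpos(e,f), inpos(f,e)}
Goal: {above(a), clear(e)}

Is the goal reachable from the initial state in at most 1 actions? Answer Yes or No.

1. swap(e,f)  →  {above(e), at(a), at(e), at(f), clear(a), inpos(a,d), inpos(a,e), inpos(a,f), inpos(d,a)}
2. step(e)  →  {at(a), at(e), at(f), clear(a), clear(e), inpos(a,d), inpos(a,e), inpos(a,f), inpos(d,a), inpos(e,e)}
3. swap(a,d)  →  {above(a), at(a), at(e), at(f), clear(a), clear(e), inpos(a,e), inpos(a,f), inpos(e,e)}
optimal plan length = 3; 3 > 1

No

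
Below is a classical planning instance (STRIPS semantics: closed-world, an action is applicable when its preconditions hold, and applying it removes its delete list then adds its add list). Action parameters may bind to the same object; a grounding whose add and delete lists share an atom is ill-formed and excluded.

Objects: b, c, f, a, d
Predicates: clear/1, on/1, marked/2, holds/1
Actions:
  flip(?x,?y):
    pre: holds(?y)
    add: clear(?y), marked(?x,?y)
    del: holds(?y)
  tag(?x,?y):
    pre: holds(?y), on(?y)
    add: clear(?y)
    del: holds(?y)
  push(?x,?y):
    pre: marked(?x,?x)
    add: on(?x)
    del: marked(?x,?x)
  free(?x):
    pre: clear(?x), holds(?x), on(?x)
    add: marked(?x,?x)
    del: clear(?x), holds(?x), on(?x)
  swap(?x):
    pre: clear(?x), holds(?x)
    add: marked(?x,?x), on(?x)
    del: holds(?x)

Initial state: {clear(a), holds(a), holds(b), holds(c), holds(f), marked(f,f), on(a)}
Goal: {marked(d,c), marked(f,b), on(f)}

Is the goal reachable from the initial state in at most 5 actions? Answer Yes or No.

Yes

1. flip(f,b)  →  {clear(a), clear(b), holds(a), holds(c), holds(f), marked(f,b), marked(f,f), on(a)}
2. flip(d,c)  →  {clear(a), clear(b), clear(c), holds(a), holds(f), marked(d,c), marked(f,b), marked(f,f), on(a)}
3. push(f,b)  →  {clear(a), clear(b), clear(c), holds(a), holds(f), marked(d,c), marked(f,b), on(a), on(f)}
optimal plan length = 3; 3 ≤ 5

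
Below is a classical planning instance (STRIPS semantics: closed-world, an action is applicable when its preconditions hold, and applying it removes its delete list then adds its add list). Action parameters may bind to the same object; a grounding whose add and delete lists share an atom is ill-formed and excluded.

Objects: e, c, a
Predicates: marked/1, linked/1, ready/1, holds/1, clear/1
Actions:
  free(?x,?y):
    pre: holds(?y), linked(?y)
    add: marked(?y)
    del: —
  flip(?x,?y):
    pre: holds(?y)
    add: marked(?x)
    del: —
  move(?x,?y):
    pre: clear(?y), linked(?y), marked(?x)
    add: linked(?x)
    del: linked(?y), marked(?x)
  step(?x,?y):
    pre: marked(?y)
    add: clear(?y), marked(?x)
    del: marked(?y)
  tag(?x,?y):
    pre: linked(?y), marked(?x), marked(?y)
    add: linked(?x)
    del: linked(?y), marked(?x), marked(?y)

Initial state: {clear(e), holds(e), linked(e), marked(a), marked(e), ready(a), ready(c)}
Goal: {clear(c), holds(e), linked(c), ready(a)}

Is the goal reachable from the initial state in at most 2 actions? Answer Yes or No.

1. flip(c,e)  →  {clear(e), holds(e), linked(e), marked(a), marked(c), marked(e), ready(a), ready(c)}
2. move(c,e)  →  {clear(e), holds(e), linked(c), marked(a), marked(e), ready(a), ready(c)}
3. flip(c,e)  →  {clear(e), holds(e), linked(c), marked(a), marked(c), marked(e), ready(a), ready(c)}
4. step(e,c)  →  {clear(c), clear(e), holds(e), linked(c), marked(a), marked(e), ready(a), ready(c)}
optimal plan length = 4; 4 > 2

No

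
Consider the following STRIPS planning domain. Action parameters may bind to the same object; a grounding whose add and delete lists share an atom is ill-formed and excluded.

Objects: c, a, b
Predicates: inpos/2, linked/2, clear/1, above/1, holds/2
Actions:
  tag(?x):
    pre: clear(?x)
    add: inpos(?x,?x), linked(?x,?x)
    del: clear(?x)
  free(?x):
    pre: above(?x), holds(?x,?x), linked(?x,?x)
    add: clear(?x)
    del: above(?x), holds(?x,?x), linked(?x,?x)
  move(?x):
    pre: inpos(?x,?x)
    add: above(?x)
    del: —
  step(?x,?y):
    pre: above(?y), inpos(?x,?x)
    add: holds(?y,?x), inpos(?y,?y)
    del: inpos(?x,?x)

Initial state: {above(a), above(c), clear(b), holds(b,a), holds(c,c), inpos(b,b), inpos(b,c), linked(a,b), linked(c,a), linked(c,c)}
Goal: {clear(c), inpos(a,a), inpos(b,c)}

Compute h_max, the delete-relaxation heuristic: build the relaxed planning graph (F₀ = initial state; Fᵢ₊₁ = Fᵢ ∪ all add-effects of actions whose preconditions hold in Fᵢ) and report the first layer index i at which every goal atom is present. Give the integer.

1

F0 = init (10 atoms)
F1 = F0 ∪ {above(b), clear(c), holds(a,b), holds(c,b), inpos(a,a), inpos(c,c), linked(b,b)}  (17 atoms)
goal ⊆ F1  ⇒  h_max = 1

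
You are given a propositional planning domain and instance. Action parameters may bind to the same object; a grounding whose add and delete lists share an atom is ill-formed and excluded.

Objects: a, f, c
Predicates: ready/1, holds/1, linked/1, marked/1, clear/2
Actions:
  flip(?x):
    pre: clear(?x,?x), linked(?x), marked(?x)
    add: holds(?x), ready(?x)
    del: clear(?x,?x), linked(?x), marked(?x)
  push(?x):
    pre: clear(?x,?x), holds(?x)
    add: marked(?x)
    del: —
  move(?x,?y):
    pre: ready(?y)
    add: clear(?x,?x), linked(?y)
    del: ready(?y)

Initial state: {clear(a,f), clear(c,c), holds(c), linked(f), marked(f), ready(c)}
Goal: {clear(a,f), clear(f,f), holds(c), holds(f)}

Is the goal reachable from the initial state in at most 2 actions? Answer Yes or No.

1. move(f,c)  →  {clear(a,f), clear(c,c), clear(f,f), holds(c), linked(c), linked(f), marked(f)}
2. flip(f)  →  {clear(a,f), clear(c,c), holds(c), holds(f), linked(c), ready(f)}
3. move(f,f)  →  {clear(a,f), clear(c,c), clear(f,f), holds(c), holds(f), linked(c), linked(f)}
optimal plan length = 3; 3 > 2

No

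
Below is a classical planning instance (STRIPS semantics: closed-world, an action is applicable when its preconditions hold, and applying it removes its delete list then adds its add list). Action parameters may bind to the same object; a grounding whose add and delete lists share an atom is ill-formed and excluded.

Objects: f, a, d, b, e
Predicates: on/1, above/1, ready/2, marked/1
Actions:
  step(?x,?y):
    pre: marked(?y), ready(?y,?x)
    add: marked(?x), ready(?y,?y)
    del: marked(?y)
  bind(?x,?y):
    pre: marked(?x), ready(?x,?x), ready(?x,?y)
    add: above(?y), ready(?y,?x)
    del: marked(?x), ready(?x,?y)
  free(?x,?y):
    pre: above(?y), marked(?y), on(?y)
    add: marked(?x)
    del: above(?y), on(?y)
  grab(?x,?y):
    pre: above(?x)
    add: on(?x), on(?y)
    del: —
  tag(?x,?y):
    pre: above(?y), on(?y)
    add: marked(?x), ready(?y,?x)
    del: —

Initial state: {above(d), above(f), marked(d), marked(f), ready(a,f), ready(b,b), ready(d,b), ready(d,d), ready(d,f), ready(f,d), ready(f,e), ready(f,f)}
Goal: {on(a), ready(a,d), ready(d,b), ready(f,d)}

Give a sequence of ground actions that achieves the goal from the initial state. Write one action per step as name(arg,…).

grab(d,a); tag(a,d); bind(d,a)

1. grab(d,a)  →  {above(d), above(f), marked(d), marked(f), on(a), on(d), ready(a,f), ready(b,b), ready(d,b), ready(d,d), ready(d,f), ready(f,d), ready(f,e), ready(f,f)}
2. tag(a,d)  →  {above(d), above(f), marked(a), marked(d), marked(f), on(a), on(d), ready(a,f), ready(b,b), ready(d,a), ready(d,b), ready(d,d), ready(d,f), ready(f,d), ready(f,e), ready(f,f)}
3. bind(d,a)  →  {above(a), above(d), above(f), marked(a), marked(f), on(a), on(d), ready(a,d), ready(a,f), ready(b,b), ready(d,b), ready(d,d), ready(d,f), ready(f,d), ready(f,e), ready(f,f)}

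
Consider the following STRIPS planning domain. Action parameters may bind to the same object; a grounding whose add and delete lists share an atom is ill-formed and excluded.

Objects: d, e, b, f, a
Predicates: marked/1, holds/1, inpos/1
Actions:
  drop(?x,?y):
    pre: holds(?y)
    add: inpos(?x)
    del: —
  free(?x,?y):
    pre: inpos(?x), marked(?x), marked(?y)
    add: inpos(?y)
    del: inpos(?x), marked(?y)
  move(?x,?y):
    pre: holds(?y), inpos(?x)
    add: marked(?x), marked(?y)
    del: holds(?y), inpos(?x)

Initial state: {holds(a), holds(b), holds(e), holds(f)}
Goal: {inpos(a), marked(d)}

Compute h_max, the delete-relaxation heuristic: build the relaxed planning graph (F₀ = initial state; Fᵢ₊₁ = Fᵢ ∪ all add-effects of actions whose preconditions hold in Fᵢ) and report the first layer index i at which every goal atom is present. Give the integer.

2

F0 = init (4 atoms)
F1 = F0 ∪ {inpos(a), inpos(b), inpos(d), inpos(e), inpos(f)}  (9 atoms)
F2 = F1 ∪ {marked(a), marked(b), marked(d), marked(e), marked(f)}  (14 atoms)
goal ⊆ F2  ⇒  h_max = 2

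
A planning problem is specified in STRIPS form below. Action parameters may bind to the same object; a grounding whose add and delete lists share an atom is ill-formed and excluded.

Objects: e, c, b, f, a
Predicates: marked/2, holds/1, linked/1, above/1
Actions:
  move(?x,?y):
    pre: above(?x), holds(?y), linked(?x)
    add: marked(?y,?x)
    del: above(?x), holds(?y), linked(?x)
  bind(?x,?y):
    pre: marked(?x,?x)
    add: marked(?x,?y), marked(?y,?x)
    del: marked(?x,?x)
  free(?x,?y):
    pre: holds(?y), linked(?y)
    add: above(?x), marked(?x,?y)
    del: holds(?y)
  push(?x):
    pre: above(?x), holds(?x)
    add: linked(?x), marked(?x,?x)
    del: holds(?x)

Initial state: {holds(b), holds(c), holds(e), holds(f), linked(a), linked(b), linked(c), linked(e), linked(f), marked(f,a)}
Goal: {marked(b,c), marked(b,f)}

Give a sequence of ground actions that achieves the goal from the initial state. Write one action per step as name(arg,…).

1. free(b,c)  →  {above(b), holds(b), holds(e), holds(f), linked(a), linked(b), linked(c), linked(e), linked(f), marked(b,c), marked(f,a)}
2. free(b,f)  →  {above(b), holds(b), holds(e), linked(a), linked(b), linked(c), linked(e), linked(f), marked(b,c), marked(b,f), marked(f,a)}

free(b,c); free(b,f)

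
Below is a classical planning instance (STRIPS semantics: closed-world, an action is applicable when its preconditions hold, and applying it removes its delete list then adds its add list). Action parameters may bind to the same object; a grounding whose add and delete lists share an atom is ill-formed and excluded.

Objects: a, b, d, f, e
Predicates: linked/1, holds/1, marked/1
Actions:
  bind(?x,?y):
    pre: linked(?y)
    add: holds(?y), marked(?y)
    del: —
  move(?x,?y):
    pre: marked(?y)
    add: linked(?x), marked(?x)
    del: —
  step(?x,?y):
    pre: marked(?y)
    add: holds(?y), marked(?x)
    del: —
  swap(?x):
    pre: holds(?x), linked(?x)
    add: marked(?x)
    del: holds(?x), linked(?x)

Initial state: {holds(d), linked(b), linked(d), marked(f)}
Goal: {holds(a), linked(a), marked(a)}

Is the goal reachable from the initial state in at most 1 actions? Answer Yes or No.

1. move(a,f)  →  {holds(d), linked(a), linked(b), linked(d), marked(a), marked(f)}
2. bind(a,a)  →  {holds(a), holds(d), linked(a), linked(b), linked(d), marked(a), marked(f)}
optimal plan length = 2; 2 > 1

No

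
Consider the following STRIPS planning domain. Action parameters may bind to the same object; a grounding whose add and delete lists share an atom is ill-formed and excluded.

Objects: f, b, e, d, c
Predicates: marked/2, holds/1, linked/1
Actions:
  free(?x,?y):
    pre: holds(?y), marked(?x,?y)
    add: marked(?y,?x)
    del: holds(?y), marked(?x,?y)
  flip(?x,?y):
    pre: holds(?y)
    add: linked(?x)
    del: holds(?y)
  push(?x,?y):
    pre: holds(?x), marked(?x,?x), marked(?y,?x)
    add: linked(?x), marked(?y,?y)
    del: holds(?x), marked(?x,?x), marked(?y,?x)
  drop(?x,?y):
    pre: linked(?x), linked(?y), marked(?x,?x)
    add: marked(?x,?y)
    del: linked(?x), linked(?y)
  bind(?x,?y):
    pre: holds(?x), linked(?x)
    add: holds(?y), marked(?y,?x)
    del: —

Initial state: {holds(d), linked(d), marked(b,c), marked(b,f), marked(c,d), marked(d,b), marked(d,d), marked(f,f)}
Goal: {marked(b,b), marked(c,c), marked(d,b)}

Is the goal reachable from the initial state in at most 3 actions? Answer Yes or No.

1. bind(d,f)  →  {holds(d), holds(f), linked(d), marked(b,c), marked(b,f), marked(c,d), marked(d,b), marked(d,d), marked(f,d), marked(f,f)}
2. push(f,b)  →  {holds(d), linked(d), linked(f), marked(b,b), marked(b,c), marked(c,d), marked(d,b), marked(d,d), marked(f,d)}
3. push(d,c)  →  {linked(d), linked(f), marked(b,b), marked(b,c), marked(c,c), marked(d,b), marked(f,d)}
optimal plan length = 3; 3 ≤ 3

Yes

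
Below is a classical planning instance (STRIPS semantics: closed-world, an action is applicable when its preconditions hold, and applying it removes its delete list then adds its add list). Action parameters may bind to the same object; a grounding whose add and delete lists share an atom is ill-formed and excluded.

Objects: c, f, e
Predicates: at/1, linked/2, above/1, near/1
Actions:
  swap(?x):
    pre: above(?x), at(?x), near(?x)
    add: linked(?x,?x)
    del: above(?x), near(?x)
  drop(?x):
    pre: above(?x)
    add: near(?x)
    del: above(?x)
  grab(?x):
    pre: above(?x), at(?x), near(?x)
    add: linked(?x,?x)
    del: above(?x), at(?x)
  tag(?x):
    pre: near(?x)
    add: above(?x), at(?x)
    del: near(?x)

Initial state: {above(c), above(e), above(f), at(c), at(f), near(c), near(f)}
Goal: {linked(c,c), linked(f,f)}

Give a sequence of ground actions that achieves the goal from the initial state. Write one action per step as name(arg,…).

1. swap(c)  →  {above(e), above(f), at(c), at(f), linked(c,c), near(f)}
2. swap(f)  →  {above(e), at(c), at(f), linked(c,c), linked(f,f)}

swap(c); swap(f)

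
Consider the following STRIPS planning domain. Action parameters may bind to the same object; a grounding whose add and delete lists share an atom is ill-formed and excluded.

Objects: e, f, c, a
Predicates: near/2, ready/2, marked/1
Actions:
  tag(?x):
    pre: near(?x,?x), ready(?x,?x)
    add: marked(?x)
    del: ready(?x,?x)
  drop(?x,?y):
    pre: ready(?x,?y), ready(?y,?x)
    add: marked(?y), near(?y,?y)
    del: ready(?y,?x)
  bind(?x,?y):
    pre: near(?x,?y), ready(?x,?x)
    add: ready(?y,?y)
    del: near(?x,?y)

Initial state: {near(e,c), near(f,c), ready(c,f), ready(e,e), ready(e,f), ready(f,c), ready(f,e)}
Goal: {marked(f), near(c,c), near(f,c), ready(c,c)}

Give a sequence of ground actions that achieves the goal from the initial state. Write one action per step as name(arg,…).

1. drop(e,f)  →  {marked(f), near(e,c), near(f,c), near(f,f), ready(c,f), ready(e,e), ready(e,f), ready(f,c)}
2. drop(f,c)  →  {marked(c), marked(f), near(c,c), near(e,c), near(f,c), near(f,f), ready(e,e), ready(e,f), ready(f,c)}
3. bind(e,c)  →  {marked(c), marked(f), near(c,c), near(f,c), near(f,f), ready(c,c), ready(e,e), ready(e,f), ready(f,c)}

drop(e,f); drop(f,c); bind(e,c)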